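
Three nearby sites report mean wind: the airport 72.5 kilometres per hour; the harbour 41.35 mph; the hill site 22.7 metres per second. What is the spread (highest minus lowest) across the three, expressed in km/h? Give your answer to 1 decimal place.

the harbour: 41.35 mph = 66.546 km/h.
the hill site: 22.7 m/s = 81.720 km/h.
Spread: 81.720 − 66.546 = 15.2 km/h.

15.2 km/h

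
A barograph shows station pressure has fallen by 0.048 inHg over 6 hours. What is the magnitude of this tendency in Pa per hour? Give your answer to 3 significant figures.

0.048 inHg / 6 h × 3386.39 Pa/inHg = 27.1 Pa/h.

27.1 Pa per hour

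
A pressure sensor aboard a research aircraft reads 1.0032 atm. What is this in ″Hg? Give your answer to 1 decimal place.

1 atm = 29.9213 inHg, so 1.0032 × 29.9213 = 30.0 inHg.

30.0 inHg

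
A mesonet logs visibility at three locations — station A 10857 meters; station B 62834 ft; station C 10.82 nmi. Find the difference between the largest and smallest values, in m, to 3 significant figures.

9180 m

station B: 62834 ft = 19151.80 m.
station C: 10.82 nmi = 20038.64 m.
Spread: 20038.64 − 10857.00 = 9180 m.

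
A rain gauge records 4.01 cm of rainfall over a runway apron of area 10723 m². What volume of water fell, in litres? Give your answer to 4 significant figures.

Depth: 4.01 cm × 10 = 40.1 mm.
1 mm over 1 m² is 1 L, so volume = 40.1 × 10723 = 429992.3 L ≈ 430000 L.

430000 litres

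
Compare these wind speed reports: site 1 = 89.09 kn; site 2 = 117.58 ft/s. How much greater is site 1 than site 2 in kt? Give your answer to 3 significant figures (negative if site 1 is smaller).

19.4 kt

site 2: 117.58 ft/s = 69.664 kt.
Difference: 89.090 − 69.664 = 19.4 kt.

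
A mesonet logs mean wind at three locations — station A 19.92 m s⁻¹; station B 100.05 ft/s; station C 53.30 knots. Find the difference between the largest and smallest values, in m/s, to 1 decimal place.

10.6 m/s

station B: 100.05 ft/s = 30.495 m/s.
station C: 53.30 kt = 27.420 m/s.
Spread: 30.495 − 19.920 = 10.6 m/s.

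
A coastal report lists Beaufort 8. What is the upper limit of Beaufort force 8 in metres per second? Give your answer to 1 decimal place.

20.7 m/s

Beaufort 8 (gale) spans 17.2–20.7 m/s.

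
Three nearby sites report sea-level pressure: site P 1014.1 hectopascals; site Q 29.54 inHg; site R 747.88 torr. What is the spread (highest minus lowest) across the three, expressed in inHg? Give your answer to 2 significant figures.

site P: 1014.1 hPa = 29.9464 inHg.
site R: 747.88 mmHg = 29.4441 inHg.
Spread: 29.9464 − 29.4441 = 0.50 inHg.

0.50 inHg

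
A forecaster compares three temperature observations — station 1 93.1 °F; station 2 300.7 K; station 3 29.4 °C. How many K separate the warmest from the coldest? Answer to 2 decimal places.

6.39 K

station 1: 93.1 °F = 33.944 °C.
station 2: 300.7 K = 27.550 °C.
Spread: 33.944 − 27.550 = 6.394 °C.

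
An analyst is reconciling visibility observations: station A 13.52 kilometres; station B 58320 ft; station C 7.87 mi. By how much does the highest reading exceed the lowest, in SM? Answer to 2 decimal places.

station A: 13.52 km = 8.4009 SM.
station B: 58320 ft = 11.0455 SM.
Spread: 11.0455 − 7.8700 = 3.18 SM.

3.18 SM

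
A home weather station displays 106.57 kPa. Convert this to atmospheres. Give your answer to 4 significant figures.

1 kPa = 0.00986923 atm, so 106.57 × 0.00986923 = 1.052 atm.

1.052 atm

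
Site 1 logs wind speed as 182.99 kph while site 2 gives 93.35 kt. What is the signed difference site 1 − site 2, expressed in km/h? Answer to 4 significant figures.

10.11 km/h

site 2: 93.35 kt = 172.8842 km/h.
Difference: 182.9900 − 172.8842 = 10.11 km/h.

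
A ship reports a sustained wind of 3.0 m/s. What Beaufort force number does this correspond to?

3.0 m/s lies in the Beaufort 2 band (light breeze, 1.6–3.3 m/s).

Beaufort force 2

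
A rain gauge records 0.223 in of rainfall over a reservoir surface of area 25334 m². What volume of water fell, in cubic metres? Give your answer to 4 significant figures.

Depth: 0.223 in × 25.4 = 5.6642 mm.
1 mm over 1 m² is 1 L, so volume = 5.6642 × 25334 = 143496.84 L = 143.5 m³.

143.5 cubic metres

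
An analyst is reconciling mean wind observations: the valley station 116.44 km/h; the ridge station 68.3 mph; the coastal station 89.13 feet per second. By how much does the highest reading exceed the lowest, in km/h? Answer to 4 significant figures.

18.64 km/h

the ridge station: 68.3 mph = 109.9182 km/h.
the coastal station: 89.13 ft/s = 97.8006 km/h.
Spread: 116.4400 − 97.8006 = 18.64 km/h.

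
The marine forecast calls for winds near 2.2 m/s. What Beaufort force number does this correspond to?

2.2 m/s lies in the Beaufort 2 band (light breeze, 1.6–3.3 m/s).

Beaufort force 2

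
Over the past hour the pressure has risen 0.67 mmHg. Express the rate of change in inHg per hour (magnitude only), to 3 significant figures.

0.0264 inHg per hour

0.67 mmHg / 1 h × 0.0393701 inHg/mmHg = 0.0264 inHg/h.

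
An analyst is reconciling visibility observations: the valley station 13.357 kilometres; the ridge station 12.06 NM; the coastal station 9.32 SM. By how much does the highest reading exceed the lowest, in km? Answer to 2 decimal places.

the ridge station: 12.06 nmi = 22.3351 km.
the coastal station: 9.32 SM = 14.9991 km.
Spread: 22.3351 − 13.3570 = 8.98 km.

8.98 km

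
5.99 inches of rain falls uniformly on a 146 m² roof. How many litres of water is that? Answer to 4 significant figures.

22210 litres

Depth: 5.99 in × 25.4 = 152.146 mm.
1 mm over 1 m² is 1 L, so volume = 152.146 × 146 = 22213.316 L ≈ 22210 L.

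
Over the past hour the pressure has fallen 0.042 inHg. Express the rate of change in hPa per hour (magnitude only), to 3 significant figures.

0.042 inHg / 1 h × 33.8639 hPa/inHg = 1.42 hPa/h.

1.42 hPa per hour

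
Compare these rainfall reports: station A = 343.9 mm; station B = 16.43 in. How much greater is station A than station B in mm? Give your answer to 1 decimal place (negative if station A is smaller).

station B: 16.43 in = 417.322 mm.
Difference: 343.900 − 417.322 = -73.4 mm.

-73.4 mm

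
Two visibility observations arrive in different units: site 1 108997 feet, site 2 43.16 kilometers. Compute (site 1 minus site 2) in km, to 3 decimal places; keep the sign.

-9.938 km

site 1: 108997 ft = 33.22229 km.
Difference: 33.22229 − 43.16000 = -9.938 km.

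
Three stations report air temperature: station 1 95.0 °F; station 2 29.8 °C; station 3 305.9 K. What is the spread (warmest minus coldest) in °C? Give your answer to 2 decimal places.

5.20 °C

station 1: 95.0 °F = 35.000 °C.
station 3: 305.9 K = 32.750 °C.
Spread: 35.000 − 29.800 = 5.200 °C.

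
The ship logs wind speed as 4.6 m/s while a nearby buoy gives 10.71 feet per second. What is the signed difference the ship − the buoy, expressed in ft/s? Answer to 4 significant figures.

4.382 ft/s

the ship: 4.6 m/s = 15.09186 ft/s.
Difference: 15.09186 − 10.71000 = 4.382 ft/s.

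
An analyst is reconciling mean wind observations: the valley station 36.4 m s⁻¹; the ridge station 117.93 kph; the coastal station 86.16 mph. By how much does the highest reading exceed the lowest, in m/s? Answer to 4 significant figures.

the ridge station: 117.93 km/h = 32.75833 m/s.
the coastal station: 86.16 mph = 38.51697 m/s.
Spread: 38.51697 − 32.75833 = 5.759 m/s.

5.759 m/s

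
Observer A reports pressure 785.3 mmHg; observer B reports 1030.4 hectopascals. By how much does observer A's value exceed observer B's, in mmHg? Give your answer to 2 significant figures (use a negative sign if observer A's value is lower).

12 mmHg

observer B: 1030.4 hPa = 772.86 mmHg.
Difference: 785.30 − 772.86 = 12 mmHg.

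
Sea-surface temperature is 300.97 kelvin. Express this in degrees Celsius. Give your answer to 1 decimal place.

°C = 300.97 − 273.15 = 27.8 °C.

27.8 °C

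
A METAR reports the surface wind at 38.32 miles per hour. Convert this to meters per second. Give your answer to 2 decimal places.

17.13 m/s

1 mph = 0.44704 m/s, so 38.32 × 0.44704 = 17.13 m/s.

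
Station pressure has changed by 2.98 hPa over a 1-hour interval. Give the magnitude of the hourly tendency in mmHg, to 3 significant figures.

2.98 hPa / 1 h × 0.750062 mmHg/hPa = 2.24 mmHg/h.

2.24 mmHg per hour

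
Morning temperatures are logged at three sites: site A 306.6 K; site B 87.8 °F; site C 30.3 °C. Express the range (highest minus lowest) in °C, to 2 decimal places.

site A: 306.6 K = 33.450 °C.
site B: 87.8 °F = 31.000 °C.
Spread: 33.450 − 30.300 = 3.150 °C.

3.15 °C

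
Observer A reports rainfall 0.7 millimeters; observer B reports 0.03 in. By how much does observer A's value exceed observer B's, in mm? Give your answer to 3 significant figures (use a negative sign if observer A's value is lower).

-0.0620 mm

observer B: 0.03 in = 0.762000 mm.
Difference: 0.700000 − 0.762000 = -0.0620 mm.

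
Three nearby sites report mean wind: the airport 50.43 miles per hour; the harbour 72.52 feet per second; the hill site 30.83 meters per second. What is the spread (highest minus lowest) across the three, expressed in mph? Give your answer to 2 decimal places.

the harbour: 72.52 ft/s = 49.4455 mph.
the hill site: 30.83 m/s = 68.9647 mph.
Spread: 68.9647 − 49.4455 = 19.52 mph.

19.52 mph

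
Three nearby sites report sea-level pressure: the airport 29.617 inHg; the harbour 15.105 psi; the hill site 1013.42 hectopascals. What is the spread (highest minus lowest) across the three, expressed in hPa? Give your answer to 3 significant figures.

38.5 hPa

the airport: 29.617 inHg = 1002.947 hPa.
the harbour: 15.105 psi = 1041.453 hPa.
Spread: 1041.453 − 1002.947 = 38.5 hPa.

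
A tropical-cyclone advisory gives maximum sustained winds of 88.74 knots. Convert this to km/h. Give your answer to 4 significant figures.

1 kt = 1.852 km/h, so 88.74 × 1.852 = 164.3 km/h.

164.3 km/h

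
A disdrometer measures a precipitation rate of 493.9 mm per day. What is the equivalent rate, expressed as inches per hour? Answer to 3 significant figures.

0.810 in/hour

493.9 mm/day × 0.0393701 in/mm × 0.0416667 day/hour = 0.810 in/hour.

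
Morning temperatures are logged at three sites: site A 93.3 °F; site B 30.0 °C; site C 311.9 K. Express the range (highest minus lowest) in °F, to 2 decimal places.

15.75 °F

site A: 93.3 °F = 34.056 °C.
site C: 311.9 K = 38.750 °C.
Spread: 38.750 − 30.000 = 8.750 °C = 15.75 °F.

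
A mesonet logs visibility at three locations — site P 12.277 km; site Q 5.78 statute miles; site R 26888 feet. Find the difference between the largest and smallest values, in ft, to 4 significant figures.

site P: 12.277 km = 40278.87 ft.
site Q: 5.78 SM = 30518.40 ft.
Spread: 40278.87 − 26888.00 = 13390 ft.

13390 ft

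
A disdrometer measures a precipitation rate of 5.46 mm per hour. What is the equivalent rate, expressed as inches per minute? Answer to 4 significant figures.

0.003583 in/minute

5.46 mm/hour × 0.0393701 in/mm × 0.0166667 hour/minute = 0.003583 in/minute.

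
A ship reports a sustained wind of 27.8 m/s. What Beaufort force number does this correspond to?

Beaufort force 10

27.8 m/s lies in the Beaufort 10 band (storm, 24.5–28.4 m/s).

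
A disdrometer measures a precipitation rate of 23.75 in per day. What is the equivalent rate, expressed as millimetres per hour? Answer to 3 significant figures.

25.1 mm/hour

23.75 in/day × 25.4 mm/in × 0.0416667 day/hour = 25.1 mm/hour.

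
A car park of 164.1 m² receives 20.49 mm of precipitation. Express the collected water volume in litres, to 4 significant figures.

1 mm over 1 m² is 1 L, so volume = 20.49 × 164.1 = 3362.409 L ≈ 3362 L.

3362 litres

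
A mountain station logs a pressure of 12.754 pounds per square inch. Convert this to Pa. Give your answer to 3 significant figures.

87900 Pa

1 psi = 6894.76 Pa, so 12.754 × 6894.76 = 87900 Pa.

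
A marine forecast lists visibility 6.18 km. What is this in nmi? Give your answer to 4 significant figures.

3.337 nmi

1 km = 0.539957 nmi, so 6.18 × 0.539957 = 3.337 nmi.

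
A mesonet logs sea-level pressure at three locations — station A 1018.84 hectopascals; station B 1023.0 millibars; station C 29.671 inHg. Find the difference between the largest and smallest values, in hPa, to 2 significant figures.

station B: 1023.0 mb = 1023.00 hPa.
station C: 29.671 inHg = 1004.78 hPa.
Spread: 1023.00 − 1004.78 = 18 hPa.

18 hPa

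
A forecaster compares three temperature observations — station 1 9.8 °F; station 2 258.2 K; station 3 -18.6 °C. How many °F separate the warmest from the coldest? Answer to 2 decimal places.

station 1: 9.8 °F = -12.333 °C.
station 2: 258.2 K = -14.950 °C.
Spread: (-12.333) − (-18.600) = 6.267 °C = 11.28 °F.

11.28 °F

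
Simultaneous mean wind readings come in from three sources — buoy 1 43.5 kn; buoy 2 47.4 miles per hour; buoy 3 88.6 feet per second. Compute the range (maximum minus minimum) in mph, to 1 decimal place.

buoy 1: 43.5 kt = 50.059 mph.
buoy 3: 88.6 ft/s = 60.409 mph.
Spread: 60.409 − 47.400 = 13.0 mph.

13.0 mph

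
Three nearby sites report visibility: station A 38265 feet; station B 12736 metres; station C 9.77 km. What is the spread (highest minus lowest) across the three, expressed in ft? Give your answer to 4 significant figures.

9731 ft

station B: 12736 m = 41784.78 ft.
station C: 9.77 km = 32053.81 ft.
Spread: 41784.78 − 32053.81 = 9731 ft.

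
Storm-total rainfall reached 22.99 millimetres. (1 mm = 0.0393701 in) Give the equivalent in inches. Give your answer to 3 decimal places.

0.905 in

1 mm = 0.0393701 in, so 22.99 × 0.0393701 = 0.905 in.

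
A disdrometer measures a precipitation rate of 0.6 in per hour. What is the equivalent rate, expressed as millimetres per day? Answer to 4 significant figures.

365.8 mm/day

0.6 in/hour × 25.4 mm/in × 24 hour/day = 365.8 mm/day.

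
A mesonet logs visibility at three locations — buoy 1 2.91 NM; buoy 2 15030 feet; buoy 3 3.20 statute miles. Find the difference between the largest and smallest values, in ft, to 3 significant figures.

buoy 1: 2.91 nmi = 17681.50 ft.
buoy 3: 3.20 SM = 16896.00 ft.
Spread: 17681.50 − 15030.00 = 2650 ft.

2650 ft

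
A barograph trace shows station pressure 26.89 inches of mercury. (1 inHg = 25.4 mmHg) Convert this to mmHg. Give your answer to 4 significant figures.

683.0 mmHg

1 inHg = 25.4 mmHg, so 26.89 × 25.4 = 683.0 mmHg.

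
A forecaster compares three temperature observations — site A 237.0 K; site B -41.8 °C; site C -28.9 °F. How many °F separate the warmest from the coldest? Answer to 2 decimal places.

14.34 °F

site A: 237.0 K = -36.150 °C.
site C: -28.9 °F = -33.833 °C.
Spread: (-33.833) − (-41.800) = 7.967 °C = 14.34 °F.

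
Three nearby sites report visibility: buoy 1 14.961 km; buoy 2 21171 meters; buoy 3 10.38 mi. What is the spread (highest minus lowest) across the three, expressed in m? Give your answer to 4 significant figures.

buoy 1: 14.961 km = 14961.00 m.
buoy 3: 10.38 SM = 16704.99 m.
Spread: 21171.00 − 14961.00 = 6210 m.

6210 m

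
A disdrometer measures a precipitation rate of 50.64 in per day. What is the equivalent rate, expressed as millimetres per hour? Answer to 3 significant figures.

53.6 mm/hour

50.64 in/day × 25.4 mm/in × 0.0416667 day/hour = 53.6 mm/hour.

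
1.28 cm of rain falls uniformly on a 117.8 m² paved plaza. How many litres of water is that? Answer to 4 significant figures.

1508 litres

Depth: 1.28 cm × 10 = 12.8 mm.
1 mm over 1 m² is 1 L, so volume = 12.8 × 117.8 = 1507.84 L ≈ 1508 L.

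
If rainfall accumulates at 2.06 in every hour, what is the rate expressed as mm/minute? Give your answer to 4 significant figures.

2.06 in/hour × 25.4 mm/in × 0.0166667 hour/minute = 0.8721 mm/minute.

0.8721 mm/minute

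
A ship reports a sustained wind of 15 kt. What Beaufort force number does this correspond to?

15 kt lies in the Beaufort 4 band (moderate breeze, 11–16 kt).

Beaufort force 4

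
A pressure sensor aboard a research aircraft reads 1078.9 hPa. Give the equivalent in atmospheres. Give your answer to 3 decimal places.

1.065 atm

1 hPa = 0.000986923 atm, so 1078.9 × 0.000986923 = 1.065 atm.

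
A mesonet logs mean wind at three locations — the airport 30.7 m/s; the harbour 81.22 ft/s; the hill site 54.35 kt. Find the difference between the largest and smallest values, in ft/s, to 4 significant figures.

19.50 ft/s

the airport: 30.7 m/s = 100.7218 ft/s.
the hill site: 54.35 kt = 91.7325 ft/s.
Spread: 100.7218 − 81.2200 = 19.50 ft/s.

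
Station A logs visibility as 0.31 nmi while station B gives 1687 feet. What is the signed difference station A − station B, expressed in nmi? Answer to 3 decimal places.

station B: 1687 ft = 0.27764 nmi.
Difference: 0.31000 − 0.27764 = 0.032 nmi.

0.032 nmi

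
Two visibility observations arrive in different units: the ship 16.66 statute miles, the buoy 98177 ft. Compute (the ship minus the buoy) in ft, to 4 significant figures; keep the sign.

-10210 ft

the ship: 16.66 SM = 87964.80 ft.
Difference: 87964.80 − 98177.00 = -10210 ft.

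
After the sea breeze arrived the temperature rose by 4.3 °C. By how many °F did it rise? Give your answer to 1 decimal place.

7.7 °F

For a temperature change the 32° offset cancels: Δ°F = 4.3 × 1.8 = 7.7 °F.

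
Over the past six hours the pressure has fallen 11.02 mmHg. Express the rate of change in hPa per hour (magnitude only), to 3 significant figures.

11.02 mmHg / 6 h × 1.33322 hPa/mmHg = 2.45 hPa/h.

2.45 hPa per hour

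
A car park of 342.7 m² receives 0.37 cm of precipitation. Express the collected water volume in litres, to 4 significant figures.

Depth: 0.37 cm × 10 = 3.7 mm.
1 mm over 1 m² is 1 L, so volume = 3.7 × 342.7 = 1267.99 L ≈ 1268 L.

1268 litres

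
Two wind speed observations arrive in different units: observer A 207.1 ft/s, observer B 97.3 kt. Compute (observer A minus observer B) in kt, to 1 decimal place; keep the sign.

25.4 kt

observer A: 207.1 ft/s = 122.703 kt.
Difference: 122.703 − 97.300 = 25.4 kt.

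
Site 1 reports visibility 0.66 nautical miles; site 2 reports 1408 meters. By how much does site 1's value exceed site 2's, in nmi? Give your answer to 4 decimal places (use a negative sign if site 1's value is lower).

-0.1003 nmi

site 2: 1408 m = 0.760259 nmi.
Difference: 0.660000 − 0.760259 = -0.1003 nmi.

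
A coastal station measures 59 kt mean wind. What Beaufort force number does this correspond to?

Beaufort force 11

59 kt lies in the Beaufort 11 band (violent storm, 56–63 kt).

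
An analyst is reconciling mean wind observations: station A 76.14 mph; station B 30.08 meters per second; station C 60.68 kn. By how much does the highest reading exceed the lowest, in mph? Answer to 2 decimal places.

station B: 30.08 m/s = 67.2870 mph.
station C: 60.68 kt = 69.8293 mph.
Spread: 76.1400 − 67.2870 = 8.85 mph.

8.85 mph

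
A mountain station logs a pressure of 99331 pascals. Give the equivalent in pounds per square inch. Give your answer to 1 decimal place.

1 Pa = 0.000145038 psi, so 99331 × 0.000145038 = 14.4 psi.

14.4 psi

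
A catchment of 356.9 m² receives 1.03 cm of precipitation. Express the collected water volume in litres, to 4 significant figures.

3676 litres

Depth: 1.03 cm × 10 = 10.3 mm.
1 mm over 1 m² is 1 L, so volume = 10.3 × 356.9 = 3676.07 L ≈ 3676 L.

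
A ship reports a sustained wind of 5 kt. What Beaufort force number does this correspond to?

5 kt lies in the Beaufort 2 band (light breeze, 4–6 kt).

Beaufort force 2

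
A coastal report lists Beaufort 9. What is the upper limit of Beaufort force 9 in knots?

47 kt

Beaufort 9 (strong gale) spans 41–47 knots.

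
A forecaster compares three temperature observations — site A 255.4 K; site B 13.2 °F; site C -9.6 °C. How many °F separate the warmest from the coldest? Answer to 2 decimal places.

site A: 255.4 K = -17.750 °C.
site B: 13.2 °F = -10.444 °C.
Spread: (-9.600) − (-17.750) = 8.150 °C = 14.67 °F.

14.67 °F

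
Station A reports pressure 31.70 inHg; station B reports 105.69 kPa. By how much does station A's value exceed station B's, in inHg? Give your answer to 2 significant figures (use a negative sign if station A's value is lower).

0.49 inHg

station B: 105.69 kPa = 31.2102 inHg.
Difference: 31.7000 − 31.2102 = 0.49 inHg.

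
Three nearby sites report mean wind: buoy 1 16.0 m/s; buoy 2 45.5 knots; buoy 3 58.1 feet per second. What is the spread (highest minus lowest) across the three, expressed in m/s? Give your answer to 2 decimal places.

7.41 m/s

buoy 2: 45.5 kt = 23.4072 m/s.
buoy 3: 58.1 ft/s = 17.7089 m/s.
Spread: 23.4072 − 16.0000 = 7.41 m/s.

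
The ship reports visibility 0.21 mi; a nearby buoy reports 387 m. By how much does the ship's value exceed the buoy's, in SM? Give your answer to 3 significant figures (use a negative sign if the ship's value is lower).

the buoy: 387 m = 0.240471 SM.
Difference: 0.210000 − 0.240471 = -0.0305 SM.

-0.0305 SM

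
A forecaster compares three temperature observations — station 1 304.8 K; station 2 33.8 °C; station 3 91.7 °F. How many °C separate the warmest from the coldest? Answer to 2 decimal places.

station 1: 304.8 K = 31.650 °C.
station 3: 91.7 °F = 33.167 °C.
Spread: 33.800 − 31.650 = 2.150 °C.

2.15 °C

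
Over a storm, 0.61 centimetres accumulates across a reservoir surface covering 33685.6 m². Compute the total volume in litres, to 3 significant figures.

205000 litres

Depth: 0.61 cm × 10 = 6.1 mm.
1 mm over 1 m² is 1 L, so volume = 6.1 × 33685.6 = 205482.16 L ≈ 205000 L.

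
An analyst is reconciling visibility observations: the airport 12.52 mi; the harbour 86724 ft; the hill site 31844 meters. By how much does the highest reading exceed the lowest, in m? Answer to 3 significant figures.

the airport: 12.52 SM = 20148.99 m.
the harbour: 86724 ft = 26433.48 m.
Spread: 31844.00 − 20148.99 = 11700 m.

11700 m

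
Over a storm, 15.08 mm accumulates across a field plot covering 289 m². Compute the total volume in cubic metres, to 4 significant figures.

1 mm over 1 m² is 1 L, so volume = 15.08 × 289 = 4358.12 L = 4.358 m³.

4.358 cubic metres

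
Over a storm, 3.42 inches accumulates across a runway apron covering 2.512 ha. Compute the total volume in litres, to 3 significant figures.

Depth: 3.42 in × 25.4 = 86.868 mm.
Area: 2.512 ha = 25120 m².
1 mm over 1 m² is 1 L, so volume = 86.868 × 25120 = 2182124.2 L ≈ 2180000 L.

2180000 litres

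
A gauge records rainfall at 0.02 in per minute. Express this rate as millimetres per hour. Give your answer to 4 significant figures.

0.02 in/minute × 25.4 mm/in × 60 minute/hour = 30.48 mm/hour.

30.48 mm/hour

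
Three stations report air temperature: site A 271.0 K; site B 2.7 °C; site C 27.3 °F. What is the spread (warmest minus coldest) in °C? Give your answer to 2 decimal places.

site A: 271.0 K = -2.150 °C.
site C: 27.3 °F = -2.611 °C.
Spread: 2.700 − (-2.611) = 5.311 °C.

5.31 °C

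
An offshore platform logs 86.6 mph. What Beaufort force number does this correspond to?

86.6 mph = 38.7 m/s, which is Beaufort 12 (hurricane force, ≥32.7 m/s).

Beaufort force 12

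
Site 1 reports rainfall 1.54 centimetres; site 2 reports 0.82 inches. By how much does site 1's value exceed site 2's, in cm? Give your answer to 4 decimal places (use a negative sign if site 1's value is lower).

site 2: 0.82 in = 2.082800 cm.
Difference: 1.540000 − 2.082800 = -0.5428 cm.

-0.5428 cm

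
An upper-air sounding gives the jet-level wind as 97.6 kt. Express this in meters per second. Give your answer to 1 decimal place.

50.2 m/s

1 kt = 0.514444 m/s, so 97.6 × 0.514444 = 50.2 m/s.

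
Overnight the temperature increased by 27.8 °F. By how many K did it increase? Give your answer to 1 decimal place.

A change of 1 °C equals a change of 1.8 °F: ΔK = 27.8 × 0.5556 = 15.4 K.

15.4 K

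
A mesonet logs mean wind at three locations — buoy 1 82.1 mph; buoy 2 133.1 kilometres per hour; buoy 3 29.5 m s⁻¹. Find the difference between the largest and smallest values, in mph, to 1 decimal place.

buoy 2: 133.1 km/h = 82.705 mph.
buoy 3: 29.5 m/s = 65.990 mph.
Spread: 82.705 − 65.990 = 16.7 mph.

16.7 mph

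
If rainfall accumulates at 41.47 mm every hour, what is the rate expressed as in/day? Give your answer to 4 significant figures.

41.47 mm/hour × 0.0393701 in/mm × 24 hour/day = 39.18 in/day.

39.18 in/day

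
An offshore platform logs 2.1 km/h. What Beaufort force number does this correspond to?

2.1 km/h = 0.6 m/s, which is Beaufort 1 (light air, 0.3–1.5 m/s).

Beaufort force 1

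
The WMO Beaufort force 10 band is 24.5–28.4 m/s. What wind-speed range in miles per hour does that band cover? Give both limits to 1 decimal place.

24.5–28.4 m/s × 2.237 = 54.8–63.5 mph.

54.8 to 63.5 mph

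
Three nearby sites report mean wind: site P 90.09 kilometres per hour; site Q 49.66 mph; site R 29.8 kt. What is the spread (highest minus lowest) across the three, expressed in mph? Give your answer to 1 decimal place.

21.7 mph

site P: 90.09 km/h = 55.979 mph.
site R: 29.8 kt = 34.293 mph.
Spread: 55.979 − 34.293 = 21.7 mph.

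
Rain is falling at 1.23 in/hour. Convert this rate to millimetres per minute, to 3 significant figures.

1.23 in/hour × 25.4 mm/in × 0.0166667 hour/minute = 0.521 mm/minute.

0.521 mm/minute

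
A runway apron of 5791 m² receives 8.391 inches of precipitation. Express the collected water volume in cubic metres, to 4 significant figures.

1234 cubic metres

Depth: 8.391 in × 25.4 = 213.1314 mm.
1 mm over 1 m² is 1 L, so volume = 213.1314 × 5791 = 1234243.9 L = 1234 m³.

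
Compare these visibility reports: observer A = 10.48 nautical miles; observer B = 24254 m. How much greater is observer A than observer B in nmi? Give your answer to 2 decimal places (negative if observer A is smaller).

observer B: 24254 m = 13.0961 nmi.
Difference: 10.4800 − 13.0961 = -2.62 nmi.

-2.62 nmi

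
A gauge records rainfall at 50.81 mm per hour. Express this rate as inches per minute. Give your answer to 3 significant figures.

50.81 mm/hour × 0.0393701 in/mm × 0.0166667 hour/minute = 0.0333 in/minute.

0.0333 in/minute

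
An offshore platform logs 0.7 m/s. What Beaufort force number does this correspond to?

Beaufort force 1

0.7 m/s lies in the Beaufort 1 band (light air, 0.3–1.5 m/s).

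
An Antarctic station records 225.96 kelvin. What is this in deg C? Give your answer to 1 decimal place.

°C = 225.96 − 273.15 = -47.2 °C.

-47.2 °C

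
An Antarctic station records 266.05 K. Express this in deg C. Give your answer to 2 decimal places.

-7.10 °C

°C = 266.05 − 273.15 = -7.10 °C.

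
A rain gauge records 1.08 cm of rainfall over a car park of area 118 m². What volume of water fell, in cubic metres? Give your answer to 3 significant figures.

Depth: 1.08 cm × 10 = 10.8 mm.
1 mm over 1 m² is 1 L, so volume = 10.8 × 118 = 1274.4 L = 1.27 m³.

1.27 cubic metres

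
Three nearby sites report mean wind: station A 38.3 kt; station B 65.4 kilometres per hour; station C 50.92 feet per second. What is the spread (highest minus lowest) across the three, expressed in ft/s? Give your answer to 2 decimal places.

station A: 38.3 kt = 64.6431 ft/s.
station B: 65.4 km/h = 59.6019 ft/s.
Spread: 64.6431 − 50.9200 = 13.72 ft/s.

13.72 ft/s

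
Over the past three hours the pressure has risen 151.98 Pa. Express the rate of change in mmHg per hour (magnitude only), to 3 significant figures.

0.380 mmHg per hour

151.98 Pa / 3 h × 0.00750062 mmHg/Pa = 0.380 mmHg/h.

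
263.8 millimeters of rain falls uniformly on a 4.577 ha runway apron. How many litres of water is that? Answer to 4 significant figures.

Area: 4.577 ha = 45770 m².
1 mm over 1 m² is 1 L, so volume = 263.8 × 45770 = 12074126 L ≈ 12070000 L.

12070000 litres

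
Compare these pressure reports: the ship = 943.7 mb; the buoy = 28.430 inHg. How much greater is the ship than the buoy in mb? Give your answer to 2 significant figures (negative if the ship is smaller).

the buoy: 28.430 inHg = 962.75 mb.
Difference: 943.70 − 962.75 = -19 mb.

-19 mb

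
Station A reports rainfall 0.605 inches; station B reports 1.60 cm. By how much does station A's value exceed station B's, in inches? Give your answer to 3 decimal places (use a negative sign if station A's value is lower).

station B: 1.60 cm = 0.62992 in.
Difference: 0.60500 − 0.62992 = -0.025 in.

-0.025 in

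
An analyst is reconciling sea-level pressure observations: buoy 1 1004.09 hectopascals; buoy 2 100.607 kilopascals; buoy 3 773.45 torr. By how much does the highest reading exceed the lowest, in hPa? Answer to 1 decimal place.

27.1 hPa

buoy 2: 100.607 kPa = 1006.070 hPa.
buoy 3: 773.45 mmHg = 1031.182 hPa.
Spread: 1031.182 − 1004.090 = 27.1 hPa.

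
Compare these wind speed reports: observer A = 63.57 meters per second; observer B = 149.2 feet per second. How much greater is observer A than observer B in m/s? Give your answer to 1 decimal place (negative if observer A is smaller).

observer B: 149.2 ft/s = 45.476 m/s.
Difference: 63.570 − 45.476 = 18.1 m/s.

18.1 m/s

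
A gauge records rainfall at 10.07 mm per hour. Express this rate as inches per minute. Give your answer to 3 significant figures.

0.00661 in/minute

10.07 mm/hour × 0.0393701 in/mm × 0.0166667 hour/minute = 0.00661 in/minute.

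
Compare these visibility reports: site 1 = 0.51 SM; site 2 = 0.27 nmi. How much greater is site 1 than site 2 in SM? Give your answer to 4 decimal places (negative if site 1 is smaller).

site 2: 0.27 nmi = 0.310710 SM.
Difference: 0.510000 − 0.310710 = 0.1993 SM.

0.1993 SM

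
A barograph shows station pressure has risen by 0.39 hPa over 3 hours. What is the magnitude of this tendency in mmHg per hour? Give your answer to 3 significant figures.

0.39 hPa / 3 h × 0.750062 mmHg/hPa = 0.0975 mmHg/h.

0.0975 mmHg per hour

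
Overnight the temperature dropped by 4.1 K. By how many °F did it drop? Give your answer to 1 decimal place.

For a temperature change the 32° offset cancels: Δ°F = 4.1 × 1.8 = 7.4 °F.

7.4 °F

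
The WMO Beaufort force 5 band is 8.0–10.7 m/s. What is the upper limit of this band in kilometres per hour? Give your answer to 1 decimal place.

8.0–10.7 m/s × 3.6 = 28.8–38.5 km/h.

38.5 km/h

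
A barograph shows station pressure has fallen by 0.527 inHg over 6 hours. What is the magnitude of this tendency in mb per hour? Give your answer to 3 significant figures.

0.527 inHg / 6 h × 33.8639 mb/inHg = 2.97 mb/h.

2.97 mb per hour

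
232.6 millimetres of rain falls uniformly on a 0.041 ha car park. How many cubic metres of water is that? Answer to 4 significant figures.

95.37 cubic metres

Area: 0.041 ha = 410 m².
1 mm over 1 m² is 1 L, so volume = 232.6 × 410 = 95366 L = 95.37 m³.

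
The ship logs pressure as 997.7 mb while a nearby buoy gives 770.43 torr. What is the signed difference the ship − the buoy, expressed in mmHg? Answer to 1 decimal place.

the ship: 997.7 mb = 748.336 mmHg.
Difference: 748.336 − 770.430 = -22.1 mmHg.

-22.1 mmHg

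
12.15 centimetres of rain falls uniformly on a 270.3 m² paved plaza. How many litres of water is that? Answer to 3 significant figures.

32800 litres

Depth: 12.15 cm × 10 = 121.5 mm.
1 mm over 1 m² is 1 L, so volume = 121.5 × 270.3 = 32841.45 L ≈ 32800 L.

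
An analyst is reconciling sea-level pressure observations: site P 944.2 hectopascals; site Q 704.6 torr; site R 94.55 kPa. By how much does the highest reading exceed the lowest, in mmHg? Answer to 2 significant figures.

4.6 mmHg

site P: 944.2 hPa = 708.208 mmHg.
site R: 94.55 kPa = 709.183 mmHg.
Spread: 709.183 − 704.600 = 4.6 mmHg.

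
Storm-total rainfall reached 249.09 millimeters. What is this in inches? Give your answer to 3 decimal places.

1 mm = 0.0393701 in, so 249.09 × 0.0393701 = 9.807 in.

9.807 in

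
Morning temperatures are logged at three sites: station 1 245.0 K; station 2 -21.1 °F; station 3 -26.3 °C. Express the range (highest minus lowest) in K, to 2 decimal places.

3.20 K

station 1: 245.0 K = -28.150 °C.
station 2: -21.1 °F = -29.500 °C.
Spread: (-26.300) − (-29.500) = 3.200 °C.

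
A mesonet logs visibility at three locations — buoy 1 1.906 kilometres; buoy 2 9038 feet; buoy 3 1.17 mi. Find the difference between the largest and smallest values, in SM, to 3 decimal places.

buoy 1: 1.906 km = 1.18433 SM.
buoy 2: 9038 ft = 1.71174 SM.
Spread: 1.71174 − 1.17000 = 0.542 SM.

0.542 SM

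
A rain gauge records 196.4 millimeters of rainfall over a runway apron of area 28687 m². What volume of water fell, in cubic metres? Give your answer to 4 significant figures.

5634 cubic metres

1 mm over 1 m² is 1 L, so volume = 196.4 × 28687 = 5634126.8 L = 5634 m³.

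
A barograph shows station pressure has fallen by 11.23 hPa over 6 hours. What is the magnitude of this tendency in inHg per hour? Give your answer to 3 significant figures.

0.0553 inHg per hour

11.23 hPa / 6 h × 0.02953 inHg/hPa = 0.0553 inHg/h.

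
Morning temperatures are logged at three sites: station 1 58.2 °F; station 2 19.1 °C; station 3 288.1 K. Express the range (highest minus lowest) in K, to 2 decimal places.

4.54 K

station 1: 58.2 °F = 14.556 °C.
station 3: 288.1 K = 14.950 °C.
Spread: 19.100 − 14.556 = 4.544 °C.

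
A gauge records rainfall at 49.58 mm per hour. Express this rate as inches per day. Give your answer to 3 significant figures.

46.8 in/day

49.58 mm/hour × 0.0393701 in/mm × 24 hour/day = 46.8 in/day.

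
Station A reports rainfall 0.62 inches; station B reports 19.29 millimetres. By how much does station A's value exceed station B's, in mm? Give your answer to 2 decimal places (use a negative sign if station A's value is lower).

-3.54 mm

station A: 0.62 in = 15.7480 mm.
Difference: 15.7480 − 19.2900 = -3.54 mm.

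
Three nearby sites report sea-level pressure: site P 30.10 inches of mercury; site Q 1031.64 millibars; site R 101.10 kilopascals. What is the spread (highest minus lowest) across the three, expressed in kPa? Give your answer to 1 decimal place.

site P: 30.10 inHg = 101.930 kPa.
site Q: 1031.64 mb = 103.164 kPa.
Spread: 103.164 − 101.100 = 2.1 kPa.

2.1 kPa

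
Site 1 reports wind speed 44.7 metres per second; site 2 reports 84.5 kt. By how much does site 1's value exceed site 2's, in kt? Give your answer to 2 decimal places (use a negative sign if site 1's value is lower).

2.39 kt

site 1: 44.7 m/s = 86.8898 kt.
Difference: 86.8898 − 84.5000 = 2.39 kt.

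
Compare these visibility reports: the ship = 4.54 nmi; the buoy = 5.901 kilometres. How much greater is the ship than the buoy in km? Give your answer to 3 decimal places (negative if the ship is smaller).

the ship: 4.54 nmi = 8.40808 km.
Difference: 8.40808 − 5.90100 = 2.507 km.

2.507 km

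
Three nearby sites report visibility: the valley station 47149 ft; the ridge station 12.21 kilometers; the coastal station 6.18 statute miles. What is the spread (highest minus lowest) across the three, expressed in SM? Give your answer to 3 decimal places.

the valley station: 47149 ft = 8.92973 SM.
the ridge station: 12.21 km = 7.58694 SM.
Spread: 8.92973 − 6.18000 = 2.750 SM.

2.750 SM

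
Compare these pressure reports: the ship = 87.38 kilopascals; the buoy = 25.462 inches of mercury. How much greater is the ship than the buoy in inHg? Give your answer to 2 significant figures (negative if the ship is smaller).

the ship: 87.38 kPa = 25.8033 inHg.
Difference: 25.8033 − 25.4620 = 0.34 inHg.

0.34 inHg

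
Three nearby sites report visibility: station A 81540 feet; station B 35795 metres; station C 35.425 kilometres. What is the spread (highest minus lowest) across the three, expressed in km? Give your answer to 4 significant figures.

10.94 km

station A: 81540 ft = 24.8534 km.
station B: 35795 m = 35.7950 km.
Spread: 35.7950 − 24.8534 = 10.94 km.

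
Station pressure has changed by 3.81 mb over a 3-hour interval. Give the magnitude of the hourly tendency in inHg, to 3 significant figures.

3.81 mb / 3 h × 0.02953 inHg/mb = 0.0375 inHg/h.

0.0375 inHg per hour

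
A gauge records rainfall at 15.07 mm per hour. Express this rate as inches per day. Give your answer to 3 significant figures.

15.07 mm/hour × 0.0393701 in/mm × 24 hour/day = 14.2 in/day.

14.2 in/day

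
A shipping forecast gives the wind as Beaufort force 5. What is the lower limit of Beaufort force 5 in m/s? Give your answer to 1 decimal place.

8.0 m/s

Beaufort 5 (fresh breeze) spans 8.0–10.7 m/s.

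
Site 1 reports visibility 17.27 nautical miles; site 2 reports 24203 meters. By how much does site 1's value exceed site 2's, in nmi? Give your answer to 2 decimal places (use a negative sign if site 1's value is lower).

site 2: 24203 m = 13.0686 nmi.
Difference: 17.2700 − 13.0686 = 4.20 nmi.

4.20 nmi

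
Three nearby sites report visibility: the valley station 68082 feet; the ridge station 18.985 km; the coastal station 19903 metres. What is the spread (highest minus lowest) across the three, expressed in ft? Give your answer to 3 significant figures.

5800 ft

the ridge station: 18.985 km = 62286.75 ft.
the coastal station: 19903 m = 65298.56 ft.
Spread: 68082.00 − 62286.75 = 5800 ft.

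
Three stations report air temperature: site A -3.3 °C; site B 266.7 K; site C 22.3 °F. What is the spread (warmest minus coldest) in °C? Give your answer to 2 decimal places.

3.15 °C

site B: 266.7 K = -6.450 °C.
site C: 22.3 °F = -5.389 °C.
Spread: (-3.300) − (-6.450) = 3.150 °C.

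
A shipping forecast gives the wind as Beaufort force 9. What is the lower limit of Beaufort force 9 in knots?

41 kt

Beaufort 9 (strong gale) spans 41–47 knots.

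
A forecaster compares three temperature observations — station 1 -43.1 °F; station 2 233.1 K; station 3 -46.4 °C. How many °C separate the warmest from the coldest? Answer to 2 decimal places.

station 1: -43.1 °F = -41.722 °C.
station 2: 233.1 K = -40.050 °C.
Spread: (-40.050) − (-46.400) = 6.350 °C.

6.35 °C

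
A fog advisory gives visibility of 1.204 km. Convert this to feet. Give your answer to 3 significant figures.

3950 ft

1 km = 3280.84 ft, so 1.204 × 3280.84 = 3950 ft.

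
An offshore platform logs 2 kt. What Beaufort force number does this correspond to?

Beaufort force 1

2 kt lies in the Beaufort 1 band (light air, 1–3 kt).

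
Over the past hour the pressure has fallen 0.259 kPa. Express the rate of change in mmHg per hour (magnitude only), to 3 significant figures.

1.94 mmHg per hour

0.259 kPa / 1 h × 7.50062 mmHg/kPa = 1.94 mmHg/h.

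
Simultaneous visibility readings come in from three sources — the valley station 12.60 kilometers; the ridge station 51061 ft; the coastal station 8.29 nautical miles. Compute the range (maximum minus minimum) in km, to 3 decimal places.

the ridge station: 51061 ft = 15.56339 km.
the coastal station: 8.29 nmi = 15.35308 km.
Spread: 15.56339 − 12.60000 = 2.963 km.

2.963 km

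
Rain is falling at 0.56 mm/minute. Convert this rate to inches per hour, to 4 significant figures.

0.56 mm/minute × 0.0393701 in/mm × 60 minute/hour = 1.323 in/hour.

1.323 in/hour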